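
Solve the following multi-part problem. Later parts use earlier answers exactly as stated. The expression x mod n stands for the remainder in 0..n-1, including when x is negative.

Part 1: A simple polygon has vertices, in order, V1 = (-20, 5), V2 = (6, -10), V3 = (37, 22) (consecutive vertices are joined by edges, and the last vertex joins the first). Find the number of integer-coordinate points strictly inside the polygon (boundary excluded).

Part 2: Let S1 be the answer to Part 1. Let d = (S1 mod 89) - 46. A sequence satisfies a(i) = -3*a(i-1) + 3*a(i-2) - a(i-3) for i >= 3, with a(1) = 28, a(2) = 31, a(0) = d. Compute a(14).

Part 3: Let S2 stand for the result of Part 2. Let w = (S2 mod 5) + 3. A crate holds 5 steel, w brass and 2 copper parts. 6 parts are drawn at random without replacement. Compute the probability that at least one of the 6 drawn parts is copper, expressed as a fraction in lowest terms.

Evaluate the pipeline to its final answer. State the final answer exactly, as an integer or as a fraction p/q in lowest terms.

Part 1: cross terms: (-20*-10 - 6*5)=170, (6*22 - 37*-10)=502, (37*5 - -20*22)=625; twice the area = |1297| = 1297; area = 1297/2; boundary points = 1 + 1 + 1 = 3; strictly interior points = area - boundary/2 + 1 = 648; answer 648
Part 2: S1 = 648; d = -21; a(3) = -3*(31) + 3*(28) - 1*(-21) = 12; iterating: a(3)=12, a(4)=29, a(5)=-82, a(6)=321, a(7)=-1238, a(8)=4759, a(9)=-18312, a(10)=70451, a(11)=-271048, a(12)=1042809, a(13)=-4012022, a(14)=15435541; answer 15435541
Part 3: S2 = 15435541; w = 4; total draws C(11,6) = 462; complement C(9,6) = 84; favorable 462 - 84 = 378; P = 9/11; answer 9/11

9/11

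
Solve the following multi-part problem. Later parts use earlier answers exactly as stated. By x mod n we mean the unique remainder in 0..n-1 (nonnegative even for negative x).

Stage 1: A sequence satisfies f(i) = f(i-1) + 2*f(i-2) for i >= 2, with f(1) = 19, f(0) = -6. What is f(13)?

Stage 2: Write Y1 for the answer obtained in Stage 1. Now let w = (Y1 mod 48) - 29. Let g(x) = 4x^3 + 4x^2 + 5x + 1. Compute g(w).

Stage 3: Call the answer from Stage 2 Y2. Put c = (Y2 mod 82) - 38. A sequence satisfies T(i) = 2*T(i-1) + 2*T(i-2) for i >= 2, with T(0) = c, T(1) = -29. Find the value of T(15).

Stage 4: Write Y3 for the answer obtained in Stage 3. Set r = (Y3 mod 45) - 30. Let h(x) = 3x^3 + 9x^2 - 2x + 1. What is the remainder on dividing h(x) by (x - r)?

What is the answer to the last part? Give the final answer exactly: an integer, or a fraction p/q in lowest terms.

591

Stage 1: f(2) = 1*(19) + 2*(-6) = 7; iterating: f(2)=7, f(3)=45, f(4)=59, f(5)=149, f(6)=267, f(7)=565, f(8)=1099, f(9)=2229, f(10)=4427, f(11)=8885, f(12)=17739, f(13)=35509; answer 35509
Stage 2: Y1 = 35509; w = 8; 4*(8)^3 + 4*(8)^2 + 5*(8)^1 + 1 = (2048) + (256) + (40) + (1) = 2345; answer 2345
Stage 3: Y2 = 2345; c = 11; T(2) = 2*(-29) + 2*(11) = -36; iterating: T(2)=-36, T(3)=-130, T(4)=-332, T(5)=-924, T(6)=-2512, T(7)=-6872, T(8)=-18768, T(9)=-51280, T(10)=-140096, T(11)=-382752, T(12)=-1045696, T(13)=-2856896, T(14)=-7805184, T(15)=-21324160; answer -21324160
Stage 4: Y3 = -21324160; r = 5; remainder = value at the root: 3*(5)^3 + 9*(5)^2 - 2*(5)^1 + 1 = (375) + (225) + (-10) + (1) = 591; answer 591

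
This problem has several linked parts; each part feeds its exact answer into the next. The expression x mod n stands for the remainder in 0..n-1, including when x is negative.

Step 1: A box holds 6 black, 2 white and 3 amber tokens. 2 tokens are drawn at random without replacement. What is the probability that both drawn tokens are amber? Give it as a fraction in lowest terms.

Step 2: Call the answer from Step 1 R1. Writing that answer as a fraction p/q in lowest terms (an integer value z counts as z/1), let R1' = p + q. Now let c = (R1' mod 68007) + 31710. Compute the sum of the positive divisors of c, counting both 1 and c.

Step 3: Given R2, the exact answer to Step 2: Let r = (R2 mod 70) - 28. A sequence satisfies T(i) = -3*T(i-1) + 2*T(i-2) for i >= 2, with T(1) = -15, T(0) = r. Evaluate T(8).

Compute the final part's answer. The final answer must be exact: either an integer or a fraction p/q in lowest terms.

171757

Step 1: total draws C(11,2) = 55; favorable C(3,2) = 3; P = 3/55; answer 3/55
Step 2: R1 = 3/55; threaded value p + q = 58; c = 31768; 31768 = 2^3 * 11 * 19^2; sigma = (1 + 2 + 4 + 8) * (1 + 11) * (1 + 19 + 361) = 15 * 12 * 381 = 68580; answer 68580
Step 3: R2 = 68580; r = 22; T(2) = -3*(-15) + 2*(22) = 89; iterating: T(2)=89, T(3)=-297, T(4)=1069, T(5)=-3801, T(6)=13541, T(7)=-48225, T(8)=171757; answer 171757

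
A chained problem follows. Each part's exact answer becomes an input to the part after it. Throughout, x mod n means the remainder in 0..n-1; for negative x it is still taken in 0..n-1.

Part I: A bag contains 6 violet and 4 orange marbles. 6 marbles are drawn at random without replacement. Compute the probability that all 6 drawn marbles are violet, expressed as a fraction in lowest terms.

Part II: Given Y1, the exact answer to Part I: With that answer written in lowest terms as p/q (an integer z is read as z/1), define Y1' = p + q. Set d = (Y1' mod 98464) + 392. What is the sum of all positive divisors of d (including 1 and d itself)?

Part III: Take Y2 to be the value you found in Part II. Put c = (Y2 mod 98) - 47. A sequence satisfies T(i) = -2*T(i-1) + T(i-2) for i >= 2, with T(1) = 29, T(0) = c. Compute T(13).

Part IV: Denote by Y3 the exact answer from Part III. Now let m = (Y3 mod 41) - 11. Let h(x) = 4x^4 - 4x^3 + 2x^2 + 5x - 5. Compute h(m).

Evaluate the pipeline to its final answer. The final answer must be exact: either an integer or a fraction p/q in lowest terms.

494660

Part I: total draws C(10,6) = 210; favorable C(6,6) = 1; P = 1/210; answer 1/210
Part II: Y1 = 1/210; threaded value p + q = 211; d = 603; 603 = 3^2 * 67; sigma = (1 + 3 + 9) * (1 + 67) = 13 * 68 = 884; answer 884
Part III: Y2 = 884; c = -45; T(2) = -2*(29) + 1*(-45) = -103; iterating: T(2)=-103, T(3)=235, T(4)=-573, T(5)=1381, T(6)=-3335, T(7)=8051, T(8)=-19437, T(9)=46925, T(10)=-113287, T(11)=273499, T(12)=-660285, T(13)=1594069; answer 1594069
Part IV: Y3 = 1594069; m = 19; 4*(19)^4 - 4*(19)^3 + 2*(19)^2 + 5*(19)^1 - 5 = (521284) + (-27436) + (722) + (95) + (-5) = 494660; answer 494660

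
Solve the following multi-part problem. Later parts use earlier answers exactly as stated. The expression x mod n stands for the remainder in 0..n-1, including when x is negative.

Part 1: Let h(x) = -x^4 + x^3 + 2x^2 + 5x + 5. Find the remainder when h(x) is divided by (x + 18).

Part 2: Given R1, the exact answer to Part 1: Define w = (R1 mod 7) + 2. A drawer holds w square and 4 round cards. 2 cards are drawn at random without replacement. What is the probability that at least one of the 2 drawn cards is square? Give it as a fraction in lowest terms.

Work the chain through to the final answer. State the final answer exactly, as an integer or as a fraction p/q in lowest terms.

Part 1: remainder = value at the root: -1*(-18)^4 + 1*(-18)^3 + 2*(-18)^2 + 5*(-18)^1 + 5 = (-104976) + (-5832) + (648) + (-90) + (5) = -110245; answer -110245
Part 2: R1 = -110245; w = 7; total draws C(11,2) = 55; complement C(4,2) = 6; favorable 55 - 6 = 49; P = 49/55; answer 49/55

49/55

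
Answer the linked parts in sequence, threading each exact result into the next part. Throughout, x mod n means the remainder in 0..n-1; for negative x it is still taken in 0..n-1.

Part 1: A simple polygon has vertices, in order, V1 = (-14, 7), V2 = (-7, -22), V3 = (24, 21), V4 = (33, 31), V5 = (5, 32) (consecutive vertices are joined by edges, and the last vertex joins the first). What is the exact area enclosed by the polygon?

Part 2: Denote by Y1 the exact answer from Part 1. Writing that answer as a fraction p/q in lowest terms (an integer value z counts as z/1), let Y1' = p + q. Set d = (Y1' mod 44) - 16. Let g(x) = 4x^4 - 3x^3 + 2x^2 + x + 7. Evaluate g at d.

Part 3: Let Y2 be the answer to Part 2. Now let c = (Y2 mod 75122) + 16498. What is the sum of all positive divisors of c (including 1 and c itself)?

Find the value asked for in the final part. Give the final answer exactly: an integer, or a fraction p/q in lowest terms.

17220

Part 1: cross terms: (-14*-22 - -7*7)=357, (-7*21 - 24*-22)=381, (24*31 - 33*21)=51, (33*32 - 5*31)=901, (5*7 - -14*32)=483; twice the area = |2173| = 2173; area = 2173/2; answer 2173/2
Part 2: Y1 = 2173/2; threaded value p + q = 2175; d = 3; 4*(3)^4 - 3*(3)^3 + 2*(3)^2 + 1*(3)^1 + 7 = (324) + (-81) + (18) + (3) + (7) = 271; answer 271
Part 3: Y2 = 271; c = 16769; 16769 = 41 * 409; sigma = (1 + 41) * (1 + 409) = 42 * 410 = 17220; answer 17220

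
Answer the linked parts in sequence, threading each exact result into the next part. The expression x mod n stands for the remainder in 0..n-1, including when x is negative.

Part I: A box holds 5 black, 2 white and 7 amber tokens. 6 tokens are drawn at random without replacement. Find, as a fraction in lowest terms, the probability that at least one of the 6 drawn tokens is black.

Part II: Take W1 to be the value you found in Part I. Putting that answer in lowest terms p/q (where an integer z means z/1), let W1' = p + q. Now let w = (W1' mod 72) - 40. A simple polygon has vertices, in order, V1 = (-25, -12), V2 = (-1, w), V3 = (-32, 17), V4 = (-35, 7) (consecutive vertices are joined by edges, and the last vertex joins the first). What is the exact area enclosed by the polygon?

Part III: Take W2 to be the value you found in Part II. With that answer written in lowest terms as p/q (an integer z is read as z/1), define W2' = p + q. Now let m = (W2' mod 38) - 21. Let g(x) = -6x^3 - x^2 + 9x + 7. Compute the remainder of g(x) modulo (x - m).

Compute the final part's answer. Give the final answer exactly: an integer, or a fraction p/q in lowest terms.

Part I: total draws C(14,6) = 3003; complement C(9,6) = 84; favorable 3003 - 84 = 2919; P = 139/143; answer 139/143
Part II: W1 = 139/143; threaded value p + q = 282; w = 26; cross terms: (-25*26 - -1*-12)=-662, (-1*17 - -32*26)=815, (-32*7 - -35*17)=371, (-35*-12 - -25*7)=595; twice the area = |1119| = 1119; area = 1119/2; answer 1119/2
Part III: W2 = 1119/2; threaded value p + q = 1121; m = -2; remainder = value at the root: -6*(-2)^3 - 1*(-2)^2 + 9*(-2)^1 + 7 = (48) + (-4) + (-18) + (7) = 33; answer 33

33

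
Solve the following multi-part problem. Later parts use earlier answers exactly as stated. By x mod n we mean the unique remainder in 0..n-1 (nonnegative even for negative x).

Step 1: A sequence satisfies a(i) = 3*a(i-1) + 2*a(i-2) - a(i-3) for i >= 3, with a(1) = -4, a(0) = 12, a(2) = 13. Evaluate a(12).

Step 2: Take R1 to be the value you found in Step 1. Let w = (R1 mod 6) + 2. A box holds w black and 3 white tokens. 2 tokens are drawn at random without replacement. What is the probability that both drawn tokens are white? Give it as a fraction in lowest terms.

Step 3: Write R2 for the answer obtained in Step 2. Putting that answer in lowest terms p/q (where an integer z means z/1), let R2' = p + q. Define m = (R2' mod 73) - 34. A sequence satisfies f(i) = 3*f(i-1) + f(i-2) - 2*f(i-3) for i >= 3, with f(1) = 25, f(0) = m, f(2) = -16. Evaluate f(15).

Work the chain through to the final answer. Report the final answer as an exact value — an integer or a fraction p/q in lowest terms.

Step 1: a(3) = 3*(13) + 2*(-4) - 1*(12) = 19; iterating: a(3)=19, a(4)=87, a(5)=286, a(6)=1013, a(7)=3524, a(8)=12312, a(9)=42971, a(10)=150013, a(11)=523669, a(12)=1828062; answer 1828062
Step 2: R1 = 1828062; w = 2; total draws C(5,2) = 10; favorable C(3,2) = 3; P = 3/10; answer 3/10
Step 3: R2 = 3/10; threaded value p + q = 13; m = -21; f(3) = 3*(-16) + 1*(25) - 2*(-21) = 19; iterating: f(3)=19, f(4)=-9, f(5)=24, f(6)=25, f(7)=117, f(8)=328, f(9)=1051, f(10)=3247, f(11)=10136, f(12)=31553, f(13)=98301, f(14)=306184, f(15)=953747; answer 953747

953747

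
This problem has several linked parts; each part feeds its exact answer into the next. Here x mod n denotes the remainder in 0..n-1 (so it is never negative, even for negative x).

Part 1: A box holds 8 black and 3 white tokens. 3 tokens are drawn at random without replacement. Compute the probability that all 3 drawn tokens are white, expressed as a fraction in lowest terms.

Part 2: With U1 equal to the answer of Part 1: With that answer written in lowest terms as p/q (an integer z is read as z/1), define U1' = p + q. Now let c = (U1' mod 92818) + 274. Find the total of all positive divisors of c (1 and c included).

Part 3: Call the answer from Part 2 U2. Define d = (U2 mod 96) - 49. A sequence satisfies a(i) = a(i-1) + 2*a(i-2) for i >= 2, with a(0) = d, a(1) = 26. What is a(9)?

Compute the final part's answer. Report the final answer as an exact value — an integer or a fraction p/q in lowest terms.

196

Part 1: total draws C(11,3) = 165; favorable C(3,3) = 1; P = 1/165; answer 1/165
Part 2: U1 = 1/165; threaded value p + q = 166; c = 440; 440 = 2^3 * 5 * 11; sigma = (1 + 2 + 4 + 8) * (1 + 5) * (1 + 11) = 15 * 6 * 12 = 1080; answer 1080
Part 3: U2 = 1080; d = -25; a(2) = 1*(26) + 2*(-25) = -24; iterating: a(2)=-24, a(3)=28, a(4)=-20, a(5)=36, a(6)=-4, a(7)=68, a(8)=60, a(9)=196; answer 196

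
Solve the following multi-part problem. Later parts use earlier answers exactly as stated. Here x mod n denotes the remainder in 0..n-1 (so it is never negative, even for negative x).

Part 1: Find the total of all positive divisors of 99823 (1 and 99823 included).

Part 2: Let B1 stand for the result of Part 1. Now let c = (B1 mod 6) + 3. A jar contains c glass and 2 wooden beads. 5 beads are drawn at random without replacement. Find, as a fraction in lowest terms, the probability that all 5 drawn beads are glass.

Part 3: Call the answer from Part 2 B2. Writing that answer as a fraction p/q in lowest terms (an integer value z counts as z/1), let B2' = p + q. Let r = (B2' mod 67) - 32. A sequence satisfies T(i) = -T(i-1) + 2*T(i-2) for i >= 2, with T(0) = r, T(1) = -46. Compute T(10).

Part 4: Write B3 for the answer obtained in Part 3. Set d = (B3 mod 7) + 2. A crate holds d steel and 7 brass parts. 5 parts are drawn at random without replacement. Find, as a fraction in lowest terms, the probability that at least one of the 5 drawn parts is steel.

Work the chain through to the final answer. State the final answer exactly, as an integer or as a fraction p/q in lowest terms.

Part 1: 99823 is prime, so its only divisors are 1 and 99823; sigma = 1 + 99823 = 99824; answer 99824
Part 2: B1 = 99824; c = 5; total draws C(7,5) = 21; favorable C(5,5) = 1; P = 1/21; answer 1/21
Part 3: B2 = 1/21; threaded value p + q = 22; r = -10; T(2) = -1*(-46) + 2*(-10) = 26; iterating: T(2)=26, T(3)=-118, T(4)=170, T(5)=-406, T(6)=746, T(7)=-1558, T(8)=3050, T(9)=-6166, T(10)=12266; answer 12266
Part 4: B3 = 12266; d = 4; total draws C(11,5) = 462; complement C(7,5) = 21; favorable 462 - 21 = 441; P = 21/22; answer 21/22

21/22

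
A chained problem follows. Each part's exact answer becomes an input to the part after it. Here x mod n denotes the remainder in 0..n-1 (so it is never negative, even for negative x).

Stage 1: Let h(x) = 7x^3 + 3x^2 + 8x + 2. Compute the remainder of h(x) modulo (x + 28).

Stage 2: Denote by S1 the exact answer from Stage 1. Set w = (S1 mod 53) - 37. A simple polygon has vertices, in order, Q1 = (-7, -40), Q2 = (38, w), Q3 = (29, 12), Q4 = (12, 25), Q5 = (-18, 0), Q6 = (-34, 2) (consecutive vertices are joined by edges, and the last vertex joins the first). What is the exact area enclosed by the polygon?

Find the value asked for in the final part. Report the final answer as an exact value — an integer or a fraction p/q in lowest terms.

4021/2

Stage 1: remainder = value at the root: 7*(-28)^3 + 3*(-28)^2 + 8*(-28)^1 + 2 = (-153664) + (2352) + (-224) + (2) = -151534; answer -151534
Stage 2: S1 = -151534; w = 9; cross terms: (-7*9 - 38*-40)=1457, (38*12 - 29*9)=195, (29*25 - 12*12)=581, (12*0 - -18*25)=450, (-18*2 - -34*0)=-36, (-34*-40 - -7*2)=1374; twice the area = |4021| = 4021; area = 4021/2; answer 4021/2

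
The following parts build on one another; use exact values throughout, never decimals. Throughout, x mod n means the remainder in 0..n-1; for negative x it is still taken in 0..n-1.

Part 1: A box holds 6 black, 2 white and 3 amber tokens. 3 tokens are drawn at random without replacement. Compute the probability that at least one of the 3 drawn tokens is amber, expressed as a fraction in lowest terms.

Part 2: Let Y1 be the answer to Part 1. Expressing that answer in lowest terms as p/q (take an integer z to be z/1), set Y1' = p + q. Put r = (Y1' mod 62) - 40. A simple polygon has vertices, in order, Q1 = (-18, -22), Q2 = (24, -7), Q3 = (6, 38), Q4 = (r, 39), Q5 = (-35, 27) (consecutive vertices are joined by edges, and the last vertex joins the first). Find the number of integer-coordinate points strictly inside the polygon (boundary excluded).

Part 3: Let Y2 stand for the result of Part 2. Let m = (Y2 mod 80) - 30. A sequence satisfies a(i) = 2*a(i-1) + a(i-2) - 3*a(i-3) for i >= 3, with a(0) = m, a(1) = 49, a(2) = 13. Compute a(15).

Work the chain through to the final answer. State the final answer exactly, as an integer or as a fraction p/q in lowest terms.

-25731

Part 1: total draws C(11,3) = 165; complement C(8,3) = 56; favorable 165 - 56 = 109; P = 109/165; answer 109/165
Part 2: Y1 = 109/165; threaded value p + q = 274; r = -14; cross terms: (-18*-7 - 24*-22)=654, (24*38 - 6*-7)=954, (6*39 - -14*38)=766, (-14*27 - -35*39)=987, (-35*-22 - -18*27)=1256; twice the area = |4617| = 4617; area = 4617/2; boundary points = 3 + 9 + 1 + 3 + 1 = 17; strictly interior points = area - boundary/2 + 1 = 2301; answer 2301
Part 3: Y2 = 2301; m = 31; a(3) = 2*(13) + 1*(49) - 3*(31) = -18; iterating: a(3)=-18, a(4)=-170, a(5)=-397, a(6)=-910, a(7)=-1707, a(8)=-3133, a(9)=-5243, a(10)=-8498, a(11)=-12840, a(12)=-18449, a(13)=-24244, a(14)=-28417, a(15)=-25731; answer -25731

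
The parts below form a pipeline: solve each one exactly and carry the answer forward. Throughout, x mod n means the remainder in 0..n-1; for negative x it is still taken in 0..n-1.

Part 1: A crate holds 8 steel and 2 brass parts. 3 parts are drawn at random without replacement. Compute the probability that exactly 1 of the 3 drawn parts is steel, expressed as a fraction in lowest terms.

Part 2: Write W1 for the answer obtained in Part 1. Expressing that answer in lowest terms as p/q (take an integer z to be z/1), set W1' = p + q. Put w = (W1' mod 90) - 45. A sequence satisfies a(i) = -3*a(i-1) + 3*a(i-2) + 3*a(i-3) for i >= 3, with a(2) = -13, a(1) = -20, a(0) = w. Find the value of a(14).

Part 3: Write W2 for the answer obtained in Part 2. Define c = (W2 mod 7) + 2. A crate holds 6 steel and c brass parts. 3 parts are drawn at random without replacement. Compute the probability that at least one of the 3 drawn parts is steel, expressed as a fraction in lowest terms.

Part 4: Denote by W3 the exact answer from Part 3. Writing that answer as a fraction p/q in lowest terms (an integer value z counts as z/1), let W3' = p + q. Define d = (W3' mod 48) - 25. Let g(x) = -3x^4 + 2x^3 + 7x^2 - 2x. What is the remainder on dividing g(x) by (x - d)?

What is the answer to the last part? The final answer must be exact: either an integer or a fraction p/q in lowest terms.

-202976

Part 1: total draws C(10,3) = 120; favorable C(8,1)*C(2,2) = 8; P = 1/15; answer 1/15
Part 2: W1 = 1/15; threaded value p + q = 16; w = -29; a(3) = -3*(-13) + 3*(-20) + 3*(-29) = -108; iterating: a(3)=-108, a(4)=225, a(5)=-1038, a(6)=3465, a(7)=-12834, a(8)=45783, a(9)=-165456, a(10)=595215, a(11)=-2144664, a(12)=7723269, a(13)=-27818154, a(14)=100190277; answer 100190277
Part 3: W2 = 100190277; c = 7; total draws C(13,3) = 286; complement C(7,3) = 35; favorable 286 - 35 = 251; P = 251/286; answer 251/286
Part 4: W3 = 251/286; threaded value p + q = 537; d = -16; remainder = value at the root: -3*(-16)^4 + 2*(-16)^3 + 7*(-16)^2 - 2*(-16)^1 = (-196608) + (-8192) + (1792) + (32) = -202976; answer -202976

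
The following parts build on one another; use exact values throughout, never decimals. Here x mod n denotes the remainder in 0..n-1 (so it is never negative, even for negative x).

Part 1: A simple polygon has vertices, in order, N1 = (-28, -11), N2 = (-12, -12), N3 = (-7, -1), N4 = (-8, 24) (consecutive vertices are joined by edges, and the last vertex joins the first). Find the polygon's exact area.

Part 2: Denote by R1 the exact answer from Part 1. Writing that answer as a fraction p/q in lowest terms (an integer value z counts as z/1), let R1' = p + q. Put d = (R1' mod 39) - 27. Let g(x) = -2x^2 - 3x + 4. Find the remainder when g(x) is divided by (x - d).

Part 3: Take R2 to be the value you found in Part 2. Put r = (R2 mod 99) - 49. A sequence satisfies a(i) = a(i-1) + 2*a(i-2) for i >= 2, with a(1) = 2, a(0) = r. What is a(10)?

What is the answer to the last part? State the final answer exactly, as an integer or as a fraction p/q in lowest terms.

-5132

Part 1: cross terms: (-28*-12 - -12*-11)=204, (-12*-1 - -7*-12)=-72, (-7*24 - -8*-1)=-176, (-8*-11 - -28*24)=760; twice the area = |716| = 716; area = 358; answer 358
Part 2: R1 = 358; threaded value p + q = 359; d = -19; remainder = value at the root: -2*(-19)^2 - 3*(-19)^1 + 4 = (-722) + (57) + (4) = -661; answer -661
Part 3: R2 = -661; r = -17; a(2) = 1*(2) + 2*(-17) = -32; iterating: a(2)=-32, a(3)=-28, a(4)=-92, a(5)=-148, a(6)=-332, a(7)=-628, a(8)=-1292, a(9)=-2548, a(10)=-5132; answer -5132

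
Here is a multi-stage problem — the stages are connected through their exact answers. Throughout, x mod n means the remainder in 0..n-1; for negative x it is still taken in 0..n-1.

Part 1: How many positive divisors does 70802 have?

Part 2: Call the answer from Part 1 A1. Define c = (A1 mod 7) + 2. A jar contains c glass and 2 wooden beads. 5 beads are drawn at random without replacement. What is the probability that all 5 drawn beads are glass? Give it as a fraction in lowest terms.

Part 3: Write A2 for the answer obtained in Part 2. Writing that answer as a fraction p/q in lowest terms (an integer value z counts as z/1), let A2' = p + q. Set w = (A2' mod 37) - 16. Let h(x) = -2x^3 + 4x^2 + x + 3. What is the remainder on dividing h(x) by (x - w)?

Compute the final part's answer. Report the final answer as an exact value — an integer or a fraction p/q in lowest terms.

-5832

Part 1: 70802 = 2 * 35401; number of divisors = (1+1) * (1+1) = 4; answer 4
Part 2: A1 = 4; c = 6; total draws C(8,5) = 56; favorable C(6,5) = 6; P = 3/28; answer 3/28
Part 3: A2 = 3/28; threaded value p + q = 31; w = 15; remainder = value at the root: -2*(15)^3 + 4*(15)^2 + 1*(15)^1 + 3 = (-6750) + (900) + (15) + (3) = -5832; answer -5832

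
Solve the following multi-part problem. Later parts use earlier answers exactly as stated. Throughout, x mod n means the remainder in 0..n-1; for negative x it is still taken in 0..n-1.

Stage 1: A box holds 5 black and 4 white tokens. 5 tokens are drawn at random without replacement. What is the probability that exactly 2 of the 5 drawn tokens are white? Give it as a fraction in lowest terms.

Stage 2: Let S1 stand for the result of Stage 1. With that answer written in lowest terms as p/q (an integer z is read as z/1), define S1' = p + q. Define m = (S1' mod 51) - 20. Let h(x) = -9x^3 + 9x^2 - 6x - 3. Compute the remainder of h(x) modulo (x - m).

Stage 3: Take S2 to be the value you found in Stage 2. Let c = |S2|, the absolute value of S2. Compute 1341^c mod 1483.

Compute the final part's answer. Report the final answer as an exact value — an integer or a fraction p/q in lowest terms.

725

Stage 1: total draws C(9,5) = 126; favorable C(4,2)*C(5,3) = 60; P = 10/21; answer 10/21
Stage 2: S1 = 10/21; threaded value p + q = 31; m = 11; remainder = value at the root: -9*(11)^3 + 9*(11)^2 - 6*(11)^1 - 3 = (-11979) + (1089) + (-66) + (-3) = -10959; answer -10959
Stage 3: S2 = -10959; c = 10959; squarings mod 1483: 1341^1=1341, 1341^2=885, 1341^4=201, 1341^8=360, 1341^16=579, 1341^32=83, 1341^64=957, 1341^128=838, 1341^256=785, 1341^512=780, 1341^1024=370, 1341^2048=464, 1341^4096=261, 1341^8192=1386; 1341^10959 = 1341^1 * 1341^2 * 1341^4 * 1341^8 * 1341^64 * 1341^128 * 1341^512 * 1341^2048 * 1341^8192 = 725 (mod 1483); answer 725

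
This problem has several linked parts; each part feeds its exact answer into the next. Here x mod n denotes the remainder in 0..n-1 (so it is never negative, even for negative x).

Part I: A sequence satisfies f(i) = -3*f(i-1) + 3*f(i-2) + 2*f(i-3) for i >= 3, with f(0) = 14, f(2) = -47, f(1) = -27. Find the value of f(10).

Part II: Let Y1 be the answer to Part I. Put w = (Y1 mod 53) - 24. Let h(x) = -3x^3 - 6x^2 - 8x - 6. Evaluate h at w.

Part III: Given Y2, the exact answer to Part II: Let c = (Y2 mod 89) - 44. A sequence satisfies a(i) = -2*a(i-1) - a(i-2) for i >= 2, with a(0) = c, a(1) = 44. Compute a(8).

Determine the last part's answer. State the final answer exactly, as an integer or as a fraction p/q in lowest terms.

Part I: f(3) = -3*(-47) + 3*(-27) + 2*(14) = 88; iterating: f(3)=88, f(4)=-459, f(5)=1547, f(6)=-5842, f(7)=21249, f(8)=-78179, f(9)=286600, f(10)=-1051839; answer -1051839
Part II: Y1 = -1051839; w = 28; -3*(28)^3 - 6*(28)^2 - 8*(28)^1 - 6 = (-65856) + (-4704) + (-224) + (-6) = -70790; answer -70790
Part III: Y2 = -70790; c = 10; a(2) = -2*(44) - 1*(10) = -98; iterating: a(2)=-98, a(3)=152, a(4)=-206, a(5)=260, a(6)=-314, a(7)=368, a(8)=-422; answer -422

-422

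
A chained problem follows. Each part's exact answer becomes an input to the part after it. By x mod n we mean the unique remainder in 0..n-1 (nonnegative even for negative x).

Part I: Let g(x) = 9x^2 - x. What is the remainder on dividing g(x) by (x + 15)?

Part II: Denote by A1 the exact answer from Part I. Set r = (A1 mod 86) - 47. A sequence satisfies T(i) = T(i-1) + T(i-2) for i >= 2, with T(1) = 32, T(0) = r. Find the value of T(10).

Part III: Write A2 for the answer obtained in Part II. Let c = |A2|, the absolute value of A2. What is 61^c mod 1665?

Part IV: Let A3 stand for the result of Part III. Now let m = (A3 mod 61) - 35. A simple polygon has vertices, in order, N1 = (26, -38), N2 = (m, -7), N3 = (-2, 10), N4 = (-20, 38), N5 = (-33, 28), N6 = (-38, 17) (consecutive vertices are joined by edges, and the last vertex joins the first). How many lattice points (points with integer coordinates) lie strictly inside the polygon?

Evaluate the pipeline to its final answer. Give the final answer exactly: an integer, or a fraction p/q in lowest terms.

Part I: remainder = value at the root: 9*(-15)^2 - 1*(-15)^1 = (2025) + (15) = 2040; answer 2040
Part II: A1 = 2040; r = 15; T(2) = 1*(32) + 1*(15) = 47; iterating: T(2)=47, T(3)=79, T(4)=126, T(5)=205, T(6)=331, T(7)=536, T(8)=867, T(9)=1403, T(10)=2270; answer 2270
Part III: A2 = 2270; c = 2270; squarings mod 1665: 61^1=61, 61^2=391, 61^4=1366, 61^8=1156, 61^16=1006, 61^32=1381, 61^64=736, 61^128=571, 61^256=1366, 61^512=1156, 61^1024=1006, 61^2048=1381; 61^2270 = 61^2 * 61^4 * 61^8 * 61^16 * 61^64 * 61^128 * 61^2048 = 391 (mod 1665); answer 391
Part IV: A3 = 391; m = -10; cross terms: (26*-7 - -10*-38)=-562, (-10*10 - -2*-7)=-114, (-2*38 - -20*10)=124, (-20*28 - -33*38)=694, (-33*17 - -38*28)=503, (-38*-38 - 26*17)=1002; twice the area = |1647| = 1647; area = 1647/2; boundary points = 1 + 1 + 2 + 1 + 1 + 1 = 7; strictly interior points = area - boundary/2 + 1 = 821; answer 821

821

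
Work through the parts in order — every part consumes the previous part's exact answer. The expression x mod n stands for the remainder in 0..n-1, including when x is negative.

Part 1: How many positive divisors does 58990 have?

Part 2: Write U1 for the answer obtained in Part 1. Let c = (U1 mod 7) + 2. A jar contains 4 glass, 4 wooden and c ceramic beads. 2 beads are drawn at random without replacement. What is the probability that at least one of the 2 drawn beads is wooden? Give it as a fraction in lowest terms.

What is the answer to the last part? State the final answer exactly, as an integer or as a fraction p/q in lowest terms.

Part 1: 58990 = 2 * 5 * 17 * 347; number of divisors = (1+1) * (1+1) * (1+1) * (1+1) = 16; answer 16
Part 2: U1 = 16; c = 4; total draws C(12,2) = 66; complement C(8,2) = 28; favorable 66 - 28 = 38; P = 19/33; answer 19/33

19/33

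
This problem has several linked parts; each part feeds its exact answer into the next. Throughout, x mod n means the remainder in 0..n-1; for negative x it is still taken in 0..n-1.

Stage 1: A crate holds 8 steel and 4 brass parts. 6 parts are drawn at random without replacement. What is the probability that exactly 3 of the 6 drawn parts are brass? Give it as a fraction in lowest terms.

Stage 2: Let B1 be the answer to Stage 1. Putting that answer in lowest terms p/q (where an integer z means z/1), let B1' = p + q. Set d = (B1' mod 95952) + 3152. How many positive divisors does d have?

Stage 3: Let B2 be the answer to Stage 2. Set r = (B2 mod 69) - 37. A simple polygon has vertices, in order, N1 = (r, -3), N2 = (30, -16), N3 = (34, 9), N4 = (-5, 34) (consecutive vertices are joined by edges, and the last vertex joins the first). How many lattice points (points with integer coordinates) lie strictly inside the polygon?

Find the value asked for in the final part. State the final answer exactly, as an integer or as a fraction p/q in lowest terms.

1884

Stage 1: total draws C(12,6) = 924; favorable C(4,3)*C(8,3) = 224; P = 8/33; answer 8/33
Stage 2: B1 = 8/33; threaded value p + q = 41; d = 3193; 3193 = 31 * 103; number of divisors = (1+1) * (1+1) = 4; answer 4
Stage 3: B2 = 4; r = -33; cross terms: (-33*-16 - 30*-3)=618, (30*9 - 34*-16)=814, (34*34 - -5*9)=1201, (-5*-3 - -33*34)=1137; twice the area = |3770| = 3770; area = 1885; boundary points = 1 + 1 + 1 + 1 = 4; strictly interior points = area - boundary/2 + 1 = 1884; answer 1884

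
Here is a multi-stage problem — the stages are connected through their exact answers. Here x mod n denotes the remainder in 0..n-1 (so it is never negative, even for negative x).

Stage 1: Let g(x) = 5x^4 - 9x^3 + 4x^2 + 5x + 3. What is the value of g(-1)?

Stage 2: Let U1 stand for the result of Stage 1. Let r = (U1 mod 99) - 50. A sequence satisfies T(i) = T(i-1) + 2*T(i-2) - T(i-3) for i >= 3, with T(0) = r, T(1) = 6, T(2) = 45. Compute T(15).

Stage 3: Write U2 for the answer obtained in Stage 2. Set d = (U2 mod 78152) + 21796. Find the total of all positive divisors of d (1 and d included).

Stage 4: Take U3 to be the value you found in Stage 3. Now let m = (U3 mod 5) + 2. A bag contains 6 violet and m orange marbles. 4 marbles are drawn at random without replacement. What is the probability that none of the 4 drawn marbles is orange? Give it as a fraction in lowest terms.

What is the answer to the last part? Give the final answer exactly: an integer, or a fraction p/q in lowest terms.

1/14

Stage 1: 5*(-1)^4 - 9*(-1)^3 + 4*(-1)^2 + 5*(-1)^1 + 3 = (5) + (9) + (4) + (-5) + (3) = 16; answer 16
Stage 2: U1 = 16; r = -34; T(3) = 1*(45) + 2*(6) - 1*(-34) = 91; iterating: T(3)=91, T(4)=175, T(5)=312, T(6)=571, T(7)=1020, T(8)=1850, T(9)=3319, T(10)=5999, T(11)=10787, T(12)=19466, T(13)=35041, T(14)=63186, T(15)=113802; answer 113802
Stage 3: U2 = 113802; d = 57446; 57446 = 2 * 28723; sigma = (1 + 2) * (1 + 28723) = 3 * 28724 = 86172; answer 86172
Stage 4: U3 = 86172; m = 4; total draws C(10,4) = 210; favorable C(6,4) = 15; P = 1/14; answer 1/14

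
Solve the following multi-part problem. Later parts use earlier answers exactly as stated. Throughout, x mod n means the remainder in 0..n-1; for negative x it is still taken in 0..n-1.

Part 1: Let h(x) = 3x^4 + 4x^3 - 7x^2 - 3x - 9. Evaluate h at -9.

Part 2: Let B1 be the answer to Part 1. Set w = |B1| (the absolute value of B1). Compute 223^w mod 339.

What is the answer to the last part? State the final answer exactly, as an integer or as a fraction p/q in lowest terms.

313

Part 1: 3*(-9)^4 + 4*(-9)^3 - 7*(-9)^2 - 3*(-9)^1 - 9 = (19683) + (-2916) + (-567) + (27) + (-9) = 16218; answer 16218
Part 2: B1 = 16218; w = 16218; squarings mod 339: 223^1=223, 223^2=235, 223^4=307, 223^8=7, 223^16=49, 223^32=28, 223^64=106, 223^128=49, 223^256=28, 223^512=106, 223^1024=49, 223^2048=28, 223^4096=106, 223^8192=49; 223^16218 = 223^2 * 223^8 * 223^16 * 223^64 * 223^256 * 223^512 * 223^1024 * 223^2048 * 223^4096 * 223^8192 = 313 (mod 339); answer 313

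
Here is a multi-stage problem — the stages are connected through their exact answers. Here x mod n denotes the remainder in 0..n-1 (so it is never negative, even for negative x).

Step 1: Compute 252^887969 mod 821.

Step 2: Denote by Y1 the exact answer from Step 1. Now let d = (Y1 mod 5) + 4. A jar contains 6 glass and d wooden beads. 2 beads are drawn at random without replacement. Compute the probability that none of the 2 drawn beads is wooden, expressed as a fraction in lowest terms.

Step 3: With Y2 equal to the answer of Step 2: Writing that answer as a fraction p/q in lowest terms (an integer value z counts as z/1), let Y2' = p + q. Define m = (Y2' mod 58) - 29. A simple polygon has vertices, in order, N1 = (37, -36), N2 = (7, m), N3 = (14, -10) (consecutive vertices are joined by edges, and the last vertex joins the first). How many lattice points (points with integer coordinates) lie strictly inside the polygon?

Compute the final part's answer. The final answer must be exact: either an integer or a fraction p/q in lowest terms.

Step 1: squarings mod 821: 252^1=252, 252^2=287, 252^4=269, 252^8=113, 252^16=454, 252^32=45, 252^64=383, 252^128=551, 252^256=652, 252^512=647, 252^1024=720, 252^2048=349, 252^4096=293, 252^8192=465, 252^16384=302, 252^32768=73, 252^65536=403, 252^131072=672, 252^262144=34, 252^524288=335; 252^887969 = 252^1 * 252^32 * 252^128 * 252^1024 * 252^2048 * 252^32768 * 252^65536 * 252^262144 * 252^524288 = 196 (mod 821); answer 196
Step 2: Y1 = 196; d = 5; total draws C(11,2) = 55; favorable C(6,2) = 15; P = 3/11; answer 3/11
Step 3: Y2 = 3/11; threaded value p + q = 14; m = -15; cross terms: (37*-15 - 7*-36)=-303, (7*-10 - 14*-15)=140, (14*-36 - 37*-10)=-134; twice the area = |-297| = 297; area = 297/2; boundary points = 3 + 1 + 1 = 5; strictly interior points = area - boundary/2 + 1 = 147; answer 147

147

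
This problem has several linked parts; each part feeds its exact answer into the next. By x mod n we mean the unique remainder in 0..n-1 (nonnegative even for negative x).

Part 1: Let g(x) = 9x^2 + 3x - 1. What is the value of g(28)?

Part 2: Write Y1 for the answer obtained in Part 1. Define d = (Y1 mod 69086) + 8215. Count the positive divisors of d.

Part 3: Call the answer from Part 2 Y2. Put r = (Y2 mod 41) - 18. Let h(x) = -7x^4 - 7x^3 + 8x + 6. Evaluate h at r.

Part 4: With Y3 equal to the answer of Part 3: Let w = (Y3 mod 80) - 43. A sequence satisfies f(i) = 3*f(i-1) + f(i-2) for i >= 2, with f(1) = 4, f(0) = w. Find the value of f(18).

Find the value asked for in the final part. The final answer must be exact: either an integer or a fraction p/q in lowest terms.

Part 1: 9*(28)^2 + 3*(28)^1 - 1 = (7056) + (84) + (-1) = 7139; answer 7139
Part 2: Y1 = 7139; d = 15354; 15354 = 2 * 3^2 * 853; number of divisors = (1+1) * (2+1) * (1+1) = 12; answer 12
Part 3: Y2 = 12; r = -6; -7*(-6)^4 - 7*(-6)^3 + 8*(-6)^1 + 6 = (-9072) + (1512) + (-48) + (6) = -7602; answer -7602
Part 4: Y3 = -7602; w = 35; f(2) = 3*(4) + 1*(35) = 47; iterating: f(2)=47, f(3)=145, f(4)=482, f(5)=1591, f(6)=5255, f(7)=17356, f(8)=57323, f(9)=189325, f(10)=625298, f(11)=2065219, f(12)=6820955, f(13)=22528084, f(14)=74405207, f(15)=245743705, f(16)=811636322, f(17)=2680652671, f(18)=8853594335; answer 8853594335

8853594335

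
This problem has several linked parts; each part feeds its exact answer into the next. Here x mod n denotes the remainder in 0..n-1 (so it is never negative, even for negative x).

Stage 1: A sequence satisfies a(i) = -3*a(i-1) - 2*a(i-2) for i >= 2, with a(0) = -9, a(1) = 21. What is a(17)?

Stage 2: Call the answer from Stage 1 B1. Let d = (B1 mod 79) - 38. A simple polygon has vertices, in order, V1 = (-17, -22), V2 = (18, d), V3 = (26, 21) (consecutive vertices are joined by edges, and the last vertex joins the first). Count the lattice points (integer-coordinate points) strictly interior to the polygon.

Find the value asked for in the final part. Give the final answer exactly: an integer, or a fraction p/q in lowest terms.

0

Stage 1: a(2) = -3*(21) - 2*(-9) = -45; iterating: a(2)=-45, a(3)=93, a(4)=-189, a(5)=381, a(6)=-765, a(7)=1533, a(8)=-3069, a(9)=6141, a(10)=-12285, a(11)=24573, a(12)=-49149, a(13)=98301, a(14)=-196605, a(15)=393213, a(16)=-786429, a(17)=1572861; answer 1572861
Stage 2: B1 = 1572861; d = 12; cross terms: (-17*12 - 18*-22)=192, (18*21 - 26*12)=66, (26*-22 - -17*21)=-215; twice the area = |43| = 43; area = 43/2; boundary points = 1 + 1 + 43 = 45; strictly interior points = area - boundary/2 + 1 = 0; answer 0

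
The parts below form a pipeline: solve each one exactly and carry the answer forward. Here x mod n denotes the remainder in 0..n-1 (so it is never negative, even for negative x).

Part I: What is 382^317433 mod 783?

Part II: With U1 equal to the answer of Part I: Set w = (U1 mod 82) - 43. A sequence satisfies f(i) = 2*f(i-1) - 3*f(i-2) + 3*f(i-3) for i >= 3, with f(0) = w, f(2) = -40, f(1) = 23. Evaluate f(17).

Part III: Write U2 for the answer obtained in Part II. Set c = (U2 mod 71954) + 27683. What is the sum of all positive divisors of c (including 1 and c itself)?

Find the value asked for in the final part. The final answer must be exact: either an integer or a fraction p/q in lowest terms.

100842

Part I: squarings mod 783: 382^1=382, 382^2=286, 382^4=364, 382^8=169, 382^16=373, 382^32=538, 382^64=517, 382^128=286, 382^256=364, 382^512=169, 382^1024=373, 382^2048=538, 382^4096=517, 382^8192=286, 382^16384=364, 382^32768=169, 382^65536=373, 382^131072=538, 382^262144=517; 382^317433 = 382^1 * 382^8 * 382^16 * 382^32 * 382^64 * 382^128 * 382^256 * 382^512 * 382^1024 * 382^4096 * 382^16384 * 382^32768 * 382^262144 = 361 (mod 783); answer 361
Part II: U1 = 361; w = -10; f(3) = 2*(-40) - 3*(23) + 3*(-10) = -179; iterating: f(3)=-179, f(4)=-169, f(5)=79, f(6)=128, f(7)=-488, f(8)=-1123, f(9)=-398, f(10)=1109, f(11)=43, f(12)=-4435, f(13)=-5672, f(14)=2090, f(15)=7891, f(16)=-7504, f(17)=-32411; answer -32411
Part III: U2 = -32411; c = 67226; 67226 = 2 * 33613; sigma = (1 + 2) * (1 + 33613) = 3 * 33614 = 100842; answer 100842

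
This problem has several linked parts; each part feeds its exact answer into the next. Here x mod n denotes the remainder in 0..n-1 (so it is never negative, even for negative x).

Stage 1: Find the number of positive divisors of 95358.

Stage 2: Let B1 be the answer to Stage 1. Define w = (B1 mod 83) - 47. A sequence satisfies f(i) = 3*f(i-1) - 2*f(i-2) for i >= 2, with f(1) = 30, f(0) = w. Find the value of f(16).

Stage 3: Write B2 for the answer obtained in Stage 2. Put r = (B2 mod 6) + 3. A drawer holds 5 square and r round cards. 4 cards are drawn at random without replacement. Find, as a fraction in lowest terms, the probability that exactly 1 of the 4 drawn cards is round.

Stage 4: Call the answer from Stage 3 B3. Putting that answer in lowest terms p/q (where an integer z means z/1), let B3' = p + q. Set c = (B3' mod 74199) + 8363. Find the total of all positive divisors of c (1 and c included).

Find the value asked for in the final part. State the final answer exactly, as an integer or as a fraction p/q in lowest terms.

8390

Stage 1: 95358 = 2 * 3 * 23 * 691; number of divisors = (1+1) * (1+1) * (1+1) * (1+1) = 16; answer 16
Stage 2: B1 = 16; w = -31; f(2) = 3*(30) - 2*(-31) = 152; iterating: f(2)=152, f(3)=396, f(4)=884, f(5)=1860, f(6)=3812, f(7)=7716, f(8)=15524, f(9)=31140, f(10)=62372, f(11)=124836, f(12)=249764, f(13)=499620, f(14)=999332, f(15)=1998756, f(16)=3997604; answer 3997604
Stage 3: B2 = 3997604; r = 5; total draws C(10,4) = 210; favorable C(5,1)*C(5,3) = 50; P = 5/21; answer 5/21
Stage 4: B3 = 5/21; threaded value p + q = 26; c = 8389; 8389 is prime, so its only divisors are 1 and 8389; sigma = 1 + 8389 = 8390; answer 8390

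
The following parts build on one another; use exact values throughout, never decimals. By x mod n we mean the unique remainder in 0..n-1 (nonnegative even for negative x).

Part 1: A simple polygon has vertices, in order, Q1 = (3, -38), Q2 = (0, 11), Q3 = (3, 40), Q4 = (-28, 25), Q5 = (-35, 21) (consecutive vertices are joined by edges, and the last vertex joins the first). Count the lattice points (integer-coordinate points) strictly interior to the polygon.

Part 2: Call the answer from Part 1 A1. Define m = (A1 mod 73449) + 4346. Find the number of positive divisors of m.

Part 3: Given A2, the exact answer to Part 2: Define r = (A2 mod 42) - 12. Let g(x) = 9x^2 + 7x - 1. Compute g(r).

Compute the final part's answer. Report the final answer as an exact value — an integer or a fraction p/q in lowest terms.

Part 1: cross terms: (3*11 - 0*-38)=33, (0*40 - 3*11)=-33, (3*25 - -28*40)=1195, (-28*21 - -35*25)=287, (-35*-38 - 3*21)=1267; twice the area = |2749| = 2749; area = 2749/2; boundary points = 1 + 1 + 1 + 1 + 1 = 5; strictly interior points = area - boundary/2 + 1 = 1373; answer 1373
Part 2: A1 = 1373; m = 5719; 5719 = 7 * 19 * 43; number of divisors = (1+1) * (1+1) * (1+1) = 8; answer 8
Part 3: A2 = 8; r = -4; 9*(-4)^2 + 7*(-4)^1 - 1 = (144) + (-28) + (-1) = 115; answer 115

115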